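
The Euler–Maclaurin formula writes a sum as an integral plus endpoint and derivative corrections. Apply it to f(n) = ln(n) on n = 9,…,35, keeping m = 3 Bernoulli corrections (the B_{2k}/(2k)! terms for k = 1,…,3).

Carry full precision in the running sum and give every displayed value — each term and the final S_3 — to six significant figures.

∫_9^35 ln(x) dx evaluates to 78.6622.
Boundary: ½(f(9) + f(35)) = ½(2.19722 + 3.55535) = 2.87629.
Running total after boundary: 81.5384.
Correction k=1: B_{2}/2! · (f^{(1)}(35) − f^{(1)}(9)) = 1/12 · (0.0285714 − 0.111111) = -0.00687831.
Running total after k=1: 81.5316.
Correction k=2: B_{4}/4! · (f^{(3)}(35) − f^{(3)}(9)) = −1/720 · (4.66472e-05 − 0.00274348) = 3.74561e-06.
Running total after k=2: 81.5316.
Correction k=3: B_{6}/6! · (f^{(5)}(35) − f^{(5)}(9)) = 1/30240 · (4.56952e-07 − 0.000406442) = -1.34254e-08.

S_3 ≈ 81.5316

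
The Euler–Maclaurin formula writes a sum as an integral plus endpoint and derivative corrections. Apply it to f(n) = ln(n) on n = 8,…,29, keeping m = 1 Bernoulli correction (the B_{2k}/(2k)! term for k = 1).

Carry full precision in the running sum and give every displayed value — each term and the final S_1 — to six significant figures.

Integral: ∫_8^29 ln(x) dx = 60.0160.
½[f(8) + f(29)] = ½[2.07944 + 3.36730] = 2.72337.
So far: 62.7394.
k=1: B_{2}/(2)! × [f^{(1)}(29) − f^{(1)}(8)] = 1/12 × (0.0344828 − 0.125000) = -0.00754310.

S_1 ≈ 62.7319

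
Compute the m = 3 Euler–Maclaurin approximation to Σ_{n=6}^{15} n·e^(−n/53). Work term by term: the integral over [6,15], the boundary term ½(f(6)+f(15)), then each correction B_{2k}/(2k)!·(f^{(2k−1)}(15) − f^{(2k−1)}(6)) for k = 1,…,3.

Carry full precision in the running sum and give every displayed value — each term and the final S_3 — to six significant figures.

S_3 ≈ 84.9777

The integral term ∫_6^15 x·e^(−x/53) dx = 76.6684.
Boundary: ½(f(6) + f(15)) = ½(5.35779 + 11.3026) = 8.33019.
Integral + boundary = 84.9986.
Correction k=1: B_{2}/2! · (f^{(1)}(15) − f^{(1)}(6)) = 1/12 · (0.540249 − 0.791875) = -0.0209688.
Partial sum through k=1: 84.9777.
Correction k=2: B_{4}/4! · (f^{(3)}(15) − f^{(3)}(6)) = −1/720 · (0.000728822 − 0.000917695) = 2.62324e-07.
Partial sum through k=2: 84.9777.
Correction k=3: B_{6}/6! · (f^{(5)}(15) − f^{(5)}(6)) = 1/30240 · (4.50451e-07 − 5.53038e-07) = -3.39244e-12.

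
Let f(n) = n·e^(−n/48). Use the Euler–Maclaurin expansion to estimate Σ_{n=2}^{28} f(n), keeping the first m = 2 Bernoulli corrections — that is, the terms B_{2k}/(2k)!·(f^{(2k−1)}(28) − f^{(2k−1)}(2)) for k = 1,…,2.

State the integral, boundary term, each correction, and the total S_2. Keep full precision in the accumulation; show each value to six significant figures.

∫_2^28 x·e^(−x/48) dx evaluates to 266.342.
½[f(2) + f(28)] = ½[1.91838 + 15.6250] = 8.77168.
Integral + boundary = 275.114.
Order-1 term: 1/12 · (0.232515 − 0.919223) = -0.0572257.
Partial sum through k=1: 275.057.
Order-2 term: −1/720 · (0.000585323 − 0.00123160) = 8.97604e-07.

S_2 ≈ 275.057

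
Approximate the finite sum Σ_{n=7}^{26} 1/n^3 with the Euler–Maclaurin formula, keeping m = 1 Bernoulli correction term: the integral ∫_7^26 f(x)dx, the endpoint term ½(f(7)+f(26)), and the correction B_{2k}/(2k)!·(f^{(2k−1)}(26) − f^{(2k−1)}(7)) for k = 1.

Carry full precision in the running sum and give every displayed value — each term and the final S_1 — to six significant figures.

∫_7^26 1/x^3 dx evaluates to 0.00946444.
½[f(7) + f(26)] = ½[0.00291545 + 5.68958e-05] = 0.00148617.
Running total after boundary: 0.0109506.
k=1: B_{2}/(2)! × [f^{(1)}(26) − f^{(1)}(7)] = 1/12 × (-6.56490e-06 − (-0.00124948)) = 0.000103576.

S_1 ≈ 0.0110542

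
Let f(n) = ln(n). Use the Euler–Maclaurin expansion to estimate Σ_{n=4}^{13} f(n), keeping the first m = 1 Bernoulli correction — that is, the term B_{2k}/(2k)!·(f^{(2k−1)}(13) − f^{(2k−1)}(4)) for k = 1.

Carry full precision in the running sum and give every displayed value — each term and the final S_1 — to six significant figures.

Integral: ∫_4^13 ln(x) dx = 18.7992.
½[f(4) + f(13)] = ½[1.38629 + 2.56495] = 1.97562.
So far: 20.7748.
k=1: B_{2}/(2)! × [f^{(1)}(13) − f^{(1)}(4)] = 1/12 × (0.0769231 − 0.250000) = -0.0144231.

S_1 ≈ 20.7604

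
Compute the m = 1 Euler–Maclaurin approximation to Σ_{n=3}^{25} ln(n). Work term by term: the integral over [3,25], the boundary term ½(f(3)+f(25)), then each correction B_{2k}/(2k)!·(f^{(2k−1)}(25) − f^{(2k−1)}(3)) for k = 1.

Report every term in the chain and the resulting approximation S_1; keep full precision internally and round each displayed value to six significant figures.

S_1 ≈ 57.3104

Integral: ∫_3^25 ln(x) dx = 55.1761.
Endpoint term: (f(3) + f(25))/2 = (1.09861 + 3.21888)/2 = 2.15874.
Running total after boundary: 57.3348.
k=1: B_{2}/(2)! × [f^{(1)}(25) − f^{(1)}(3)] = 1/12 × (0.0400000 − 0.333333) = -0.0244444.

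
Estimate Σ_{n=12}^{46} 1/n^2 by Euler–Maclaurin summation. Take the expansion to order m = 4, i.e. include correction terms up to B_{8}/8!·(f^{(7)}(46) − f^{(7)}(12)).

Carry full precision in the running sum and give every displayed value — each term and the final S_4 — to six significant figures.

S_4 ≈ 0.0653973

∫_12^46 1/x^2 dx evaluates to 0.0615942.
Boundary: ½(f(12) + f(46)) = ½(0.00694444 + 0.000472590) = 0.00370852.
Integral + boundary = 0.0653027.
k=1: B_{2}/(2)! × [f^{(1)}(46) − f^{(1)}(12)] = 1/12 × (-2.05474e-05 − (-0.00115741)) = 9.47383e-05.
After k=1: 0.0653975.
k=2: B_{4}/(4)! × [f^{(3)}(46) − f^{(3)}(12)] = −1/720 × (-1.16526e-07 − (-9.64506e-05)) = -1.33797e-07.
After k=2: 0.0653973.
k=3: B_{6}/(6)! × [f^{(5)}(46) − f^{(5)}(12)] = 1/30240 × (-1.65207e-09 − (-2.00939e-05)) = 6.64425e-10.
After k=3: 0.0653973.
k=4: B_{8}/(8)! × [f^{(7)}(46) − f^{(7)}(12)] = −1/1209600 × (-4.37220e-11 − (-7.81429e-06)) = -6.46019e-12.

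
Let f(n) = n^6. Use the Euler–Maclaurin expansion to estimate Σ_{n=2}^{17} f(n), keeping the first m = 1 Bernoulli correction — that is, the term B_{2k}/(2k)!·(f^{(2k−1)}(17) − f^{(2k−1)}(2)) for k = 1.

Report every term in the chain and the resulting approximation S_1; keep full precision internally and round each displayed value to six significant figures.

∫_2^17 x^6 dx evaluates to 5.86198e+07.
Boundary: ½(f(2) + f(17)) = ½(64.0000 + 2.41376e+07) = 1.20688e+07.
So far: 7.06886e+07.
Correction k=1: B_{2}/2! · (f^{(1)}(17) − f^{(1)}(2)) = 1/12 · (8.51914e+06 − 192.000) = 709912.

S_1 ≈ 7.13985e+07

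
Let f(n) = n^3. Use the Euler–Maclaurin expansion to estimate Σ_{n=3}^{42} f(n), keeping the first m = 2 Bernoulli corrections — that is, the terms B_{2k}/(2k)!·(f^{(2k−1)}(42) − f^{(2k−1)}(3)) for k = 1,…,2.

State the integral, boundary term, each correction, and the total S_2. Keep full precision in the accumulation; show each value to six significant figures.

S_2 ≈ 815400

∫_3^42 x^3 dx evaluates to 777904.
½[f(3) + f(42)] = ½[27.0000 + 74088.0] = 37057.5.
So far: 814961.
Order-1 term: 1/12 · (5292.00 − 27.0000) = 438.750.
Running total after k=1: 815400.
Order-2 term: −1/720 · (6.00000 − 6.00000) = 0.00000.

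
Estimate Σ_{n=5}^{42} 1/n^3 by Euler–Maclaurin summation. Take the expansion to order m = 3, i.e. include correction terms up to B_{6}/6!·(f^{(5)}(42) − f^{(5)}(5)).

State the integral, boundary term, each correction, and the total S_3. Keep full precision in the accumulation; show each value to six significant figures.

S_3 ≈ 0.0241181

Integral: ∫_5^42 1/x^3 dx = 0.0197166.
Boundary: ½(f(5) + f(42)) = ½(0.00800000 + 1.34975e-05) = 0.00400675.
Integral + boundary = 0.0237233.
k=1: B_{2}/(2)! × [f^{(1)}(42) − f^{(1)}(5)] = 1/12 × (-9.64104e-07 − (-0.00480000)) = 0.000399920.
After k=1: 0.0241232.
k=2: B_{4}/(4)! × [f^{(3)}(42) − f^{(3)}(5)] = −1/720 × (-1.09309e-08 − (-0.00384000)) = -5.33332e-06.
After k=2: 0.0241179.
k=3: B_{6}/(6)! × [f^{(5)}(42) − f^{(5)}(5)] = 1/30240 × (-2.60259e-10 − (-0.00645120)) = 2.13333e-07.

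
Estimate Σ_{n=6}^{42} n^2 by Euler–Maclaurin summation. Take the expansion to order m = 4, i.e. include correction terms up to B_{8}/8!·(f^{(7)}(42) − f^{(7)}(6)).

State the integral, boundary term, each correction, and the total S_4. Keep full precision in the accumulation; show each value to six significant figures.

S_4 ≈ 25530.0

∫_6^42 x^2 dx evaluates to 24624.0.
½[f(6) + f(42)] = ½[36.0000 + 1764.00] = 900.000.
Running total after boundary: 25524.0.
Order-1 term: 1/12 · (84.0000 − 12.0000) = 6.00000.
Running total after k=1: 25530.0.
Order-2 term: −1/720 · (0.00000 − 0.00000) = 0.00000.
Running total after k=2: 25530.0.
Order-3 term: 1/30240 · (0.00000 − 0.00000) = 0.00000.
Running total after k=3: 25530.0.
Order-4 term: −1/1209600 · (0.00000 − 0.00000) = 0.00000.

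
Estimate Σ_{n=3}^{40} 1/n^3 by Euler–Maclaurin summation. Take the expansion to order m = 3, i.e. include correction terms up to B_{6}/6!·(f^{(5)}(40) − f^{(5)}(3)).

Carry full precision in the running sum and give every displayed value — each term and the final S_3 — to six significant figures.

Integral: ∫_3^40 1/x^3 dx = 0.0552431.
Endpoint term: (f(3) + f(40))/2 = (0.0370370 + 1.56250e-05)/2 = 0.0185263.
Running total after boundary: 0.0737694.
Correction k=1: B_{2}/2! · (f^{(1)}(40) − f^{(1)}(3)) = 1/12 · (-1.17187e-06 − (-0.0370370)) = 0.00308632.
After k=1: 0.0768557.
Correction k=2: B_{4}/4! · (f^{(3)}(40) − f^{(3)}(3)) = −1/720 · (-1.46484e-08 − (-0.0823045)) = -0.000114312.
After k=2: 0.0767414.
Correction k=3: B_{6}/6! · (f^{(5)}(40) − f^{(5)}(3)) = 1/30240 · (-3.84521e-10 − (-0.384088)) = 1.27013e-05.

S_3 ≈ 0.0767541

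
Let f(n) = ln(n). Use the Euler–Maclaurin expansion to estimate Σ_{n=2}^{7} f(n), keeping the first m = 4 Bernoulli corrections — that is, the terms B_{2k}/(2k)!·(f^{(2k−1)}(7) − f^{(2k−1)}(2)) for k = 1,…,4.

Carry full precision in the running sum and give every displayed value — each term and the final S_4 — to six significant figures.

S_4 ≈ 8.52516

The integral term ∫_2^7 ln(x) dx = 7.23508.
½[f(2) + f(7)] = ½[0.693147 + 1.94591] = 1.31953.
Running total after boundary: 8.55461.
Correction k=1: B_{2}/2! · (f^{(1)}(7) − f^{(1)}(2)) = 1/12 · (0.142857 − 0.500000) = -0.0297619.
After k=1: 8.52484.
Correction k=2: B_{4}/4! · (f^{(3)}(7) − f^{(3)}(2)) = −1/720 · (0.00583090 − 0.250000) = 0.000339124.
After k=2: 8.52518.
Correction k=3: B_{6}/6! · (f^{(5)}(7) − f^{(5)}(2)) = 1/30240 · (0.00142798 − 0.750000) = -2.47544e-05.
After k=3: 8.52516.
Correction k=4: B_{8}/8! · (f^{(7)}(7) − f^{(7)}(2)) = −1/1209600 · (0.000874271 − 5.62500) = 4.64957e-06.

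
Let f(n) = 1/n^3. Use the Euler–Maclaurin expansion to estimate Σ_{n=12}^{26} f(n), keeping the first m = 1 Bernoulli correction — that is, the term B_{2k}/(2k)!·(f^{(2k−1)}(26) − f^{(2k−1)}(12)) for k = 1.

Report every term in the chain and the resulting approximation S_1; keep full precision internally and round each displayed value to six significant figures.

The integral term ∫_12^26 1/x^3 dx = 0.00273258.
Boundary: ½(f(12) + f(26)) = ½(0.000578704 + 5.68958e-05) = 0.000317800.
So far: 0.00305038.
Correction k=1: B_{2}/2! · (f^{(1)}(26) − f^{(1)}(12)) = 1/12 · (-6.56490e-06 − (-0.000144676)) = 1.15093e-05.

S_1 ≈ 0.00306189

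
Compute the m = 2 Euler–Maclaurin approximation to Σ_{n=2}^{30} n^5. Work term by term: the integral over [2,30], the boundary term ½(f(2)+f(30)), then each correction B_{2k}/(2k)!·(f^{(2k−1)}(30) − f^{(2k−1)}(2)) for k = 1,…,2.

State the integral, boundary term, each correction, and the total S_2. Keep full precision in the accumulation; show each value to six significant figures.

∫_2^30 x^5 dx evaluates to 1.21500e+08.
Boundary: ½(f(2) + f(30)) = ½(32.0000 + 2.43000e+07) = 1.21500e+07.
So far: 1.33650e+08.
Correction k=1: B_{2}/2! · (f^{(1)}(30) − f^{(1)}(2)) = 1/12 · (4.05000e+06 − 80.0000) = 337493.
Partial sum through k=1: 1.33987e+08.
Correction k=2: B_{4}/4! · (f^{(3)}(30) − f^{(3)}(2)) = −1/720 · (54000.0 − 240.000) = -74.6667.

S_2 ≈ 1.33987e+08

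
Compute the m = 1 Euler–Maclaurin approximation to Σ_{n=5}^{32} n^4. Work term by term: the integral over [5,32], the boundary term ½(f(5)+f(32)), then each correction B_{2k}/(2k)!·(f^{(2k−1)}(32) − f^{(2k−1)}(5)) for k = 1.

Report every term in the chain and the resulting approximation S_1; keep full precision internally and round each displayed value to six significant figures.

S_1 ≈ 7.24574e+06

Integral: ∫_5^32 x^4 dx = 6.71026e+06.
Boundary: ½(f(5) + f(32)) = ½(625.000 + 1.04858e+06) = 524600.
Running total after boundary: 7.23486e+06.
Order-1 term: 1/12 · (131072 − 500.000) = 10881.0.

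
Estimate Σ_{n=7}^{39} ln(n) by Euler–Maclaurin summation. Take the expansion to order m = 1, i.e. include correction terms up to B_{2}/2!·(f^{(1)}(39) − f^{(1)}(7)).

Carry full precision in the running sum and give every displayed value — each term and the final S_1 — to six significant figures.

S_1 ≈ 100.053

∫_7^39 ln(x) dx evaluates to 97.2575.
Boundary: ½(f(7) + f(39)) = ½(1.94591 + 3.66356) = 2.80474.
So far: 100.062.
Order-1 term: 1/12 · (0.0256410 − 0.142857) = -0.00976801.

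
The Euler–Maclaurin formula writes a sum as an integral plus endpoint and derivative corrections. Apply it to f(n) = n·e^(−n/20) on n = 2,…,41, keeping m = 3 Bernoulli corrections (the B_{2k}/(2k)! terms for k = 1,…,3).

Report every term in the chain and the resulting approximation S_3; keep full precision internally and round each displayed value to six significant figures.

∫_2^41 x·e^(−x/20) dx evaluates to 241.072.
Boundary: ½(f(2) + f(41)) = ½(1.80967 + 5.27813) = 3.54390.
Running total after boundary: 244.616.
k=1: B_{2}/(2)! × [f^{(1)}(41) − f^{(1)}(2)] = 1/12 × (-0.135172 − 0.814354) = -0.0791271.
After k=1: 244.537.
k=2: B_{4}/(4)! × [f^{(3)}(41) − f^{(3)}(2)] = −1/720 × (0.000305745 − 0.00656007) = 8.68656e-06.
After k=2: 244.537.
k=3: B_{6}/(6)! × [f^{(5)}(41) − f^{(5)}(2)] = 1/30240 × (2.37355e-06 − 2.77106e-05) = -8.37867e-10.

S_3 ≈ 244.537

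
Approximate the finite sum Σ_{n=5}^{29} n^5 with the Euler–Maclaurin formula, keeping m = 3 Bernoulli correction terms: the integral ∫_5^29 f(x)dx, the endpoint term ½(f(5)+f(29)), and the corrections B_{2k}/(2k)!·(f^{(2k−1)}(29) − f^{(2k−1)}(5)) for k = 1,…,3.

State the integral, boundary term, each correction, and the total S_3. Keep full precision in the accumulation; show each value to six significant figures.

S_3 ≈ 1.09686e+08

The integral term ∫_5^29 x^5 dx = 9.91346e+07.
Endpoint term: (f(5) + f(29))/2 = (3125.00 + 2.05111e+07)/2 = 1.02571e+07.
So far: 1.09392e+08.
k=1: B_{2}/(2)! × [f^{(1)}(29) − f^{(1)}(5)] = 1/12 × (3.53640e+06 − 3125.00) = 294440.
Partial sum through k=1: 1.09686e+08.
k=2: B_{4}/(4)! × [f^{(3)}(29) − f^{(3)}(5)] = −1/720 × (50460.0 − 1500.00) = -68.0000.
Partial sum through k=2: 1.09686e+08.
k=3: B_{6}/(6)! × [f^{(5)}(29) − f^{(5)}(5)] = 1/30240 × (120.000 − 120.000) = 0.00000.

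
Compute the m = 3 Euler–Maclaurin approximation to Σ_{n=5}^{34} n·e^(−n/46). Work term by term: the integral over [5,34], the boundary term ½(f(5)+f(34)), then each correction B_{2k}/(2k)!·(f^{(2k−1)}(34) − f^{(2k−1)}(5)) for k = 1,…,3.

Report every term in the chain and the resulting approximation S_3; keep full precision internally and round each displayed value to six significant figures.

∫_5^34 x·e^(−x/46) dx evaluates to 347.063.
½[f(5) + f(34)] = ½[4.48502 + 16.2360] = 10.3605.
Integral + boundary = 357.424.
Order-1 term: 1/12 · (0.124573 − 0.799503) = -0.0562442.
After k=1: 357.368.
Order-2 term: −1/720 · (0.000510222 − 0.00122567) = 9.93672e-07.
After k=2: 357.368.
Order-3 term: 1/30240 · (4.54430e-07 − 9.79913e-07) = -1.73771e-11.

S_3 ≈ 357.368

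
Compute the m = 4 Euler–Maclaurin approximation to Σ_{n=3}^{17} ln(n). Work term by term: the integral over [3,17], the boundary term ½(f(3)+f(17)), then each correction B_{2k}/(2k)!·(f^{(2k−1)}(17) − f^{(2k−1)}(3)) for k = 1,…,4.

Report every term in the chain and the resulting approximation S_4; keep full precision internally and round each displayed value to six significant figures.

S_4 ≈ 32.8119

Integral: ∫_3^17 ln(x) dx = 30.8688.
Boundary: ½(f(3) + f(17)) = ½(1.09861 + 2.83321) = 1.96591.
Running total after boundary: 32.8347.
Correction k=1: B_{2}/2! · (f^{(1)}(17) − f^{(1)}(3)) = 1/12 · (0.0588235 − 0.333333) = -0.0228758.
After k=1: 32.8118.
Correction k=2: B_{4}/4! · (f^{(3)}(17) − f^{(3)}(3)) = −1/720 · (0.000407083 − 0.0740741) = 0.000102315.
After k=2: 32.8119.
Correction k=3: B_{6}/6! · (f^{(5)}(17) − f^{(5)}(3)) = 1/30240 · (1.69031e-05 − 0.0987654) = -3.26549e-06.
After k=3: 32.8119.
Correction k=4: B_{8}/8! · (f^{(7)}(17) − f^{(7)}(3)) = −1/1209600 · (1.75465e-06 − 0.329218) = 2.72170e-07.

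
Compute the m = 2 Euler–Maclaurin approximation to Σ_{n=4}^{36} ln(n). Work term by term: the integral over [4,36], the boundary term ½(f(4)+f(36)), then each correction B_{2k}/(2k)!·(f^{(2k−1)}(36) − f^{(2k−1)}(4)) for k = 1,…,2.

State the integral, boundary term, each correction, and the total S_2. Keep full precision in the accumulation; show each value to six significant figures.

Integral: ∫_4^36 ln(x) dx = 91.4615.
Endpoint term: (f(4) + f(36))/2 = (1.38629 + 3.58352)/2 = 2.48491.
Running total after boundary: 93.9464.
k=1: B_{2}/(2)! × [f^{(1)}(36) − f^{(1)}(4)] = 1/12 × (0.0277778 − 0.250000) = -0.0185185.
After k=1: 93.9279.
k=2: B_{4}/(4)! × [f^{(3)}(36) − f^{(3)}(4)] = −1/720 × (4.28669e-05 − 0.0312500) = 4.33432e-05.

S_2 ≈ 93.9279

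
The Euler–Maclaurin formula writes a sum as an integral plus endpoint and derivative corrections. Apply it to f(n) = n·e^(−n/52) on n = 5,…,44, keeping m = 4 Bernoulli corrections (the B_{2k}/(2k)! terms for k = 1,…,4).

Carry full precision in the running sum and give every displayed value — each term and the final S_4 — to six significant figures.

The integral term ∫_5^44 x·e^(−x/52) dx = 550.396.
½[f(5) + f(44)] = ½[4.54162 + 18.8787] = 11.7102.
So far: 562.106.
Order-1 term: 1/12 · (0.0660095 − 0.820985) = -0.0629147.
Running total after k=1: 562.043.
Order-2 term: −1/720 · (0.000341765 − 0.000975456) = 8.80126e-07.
Running total after k=2: 562.043.
Order-3 term: 1/30240 · (2.43757e-07 − 6.09206e-07) = -1.20850e-11.
Running total after k=3: 562.043.
Order-4 term: −1/1209600 · (1.33551e-10 − 3.17185e-10) = 1.51814e-16.

S_4 ≈ 562.043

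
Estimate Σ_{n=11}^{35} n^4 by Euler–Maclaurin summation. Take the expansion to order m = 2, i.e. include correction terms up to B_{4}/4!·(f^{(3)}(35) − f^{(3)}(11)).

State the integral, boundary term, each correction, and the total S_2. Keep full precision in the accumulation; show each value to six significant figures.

S_2 ≈ 1.12436e+07

The integral term ∫_11^35 x^4 dx = 1.04722e+07.
Boundary: ½(f(11) + f(35)) = ½(14641.0 + 1.50062e+06) = 757633.
So far: 1.12298e+07.
Order-1 term: 1/12 · (171500 − 5324.00) = 13848.0.
Running total after k=1: 1.12436e+07.
Order-2 term: −1/720 · (840.000 − 264.000) = -0.800000.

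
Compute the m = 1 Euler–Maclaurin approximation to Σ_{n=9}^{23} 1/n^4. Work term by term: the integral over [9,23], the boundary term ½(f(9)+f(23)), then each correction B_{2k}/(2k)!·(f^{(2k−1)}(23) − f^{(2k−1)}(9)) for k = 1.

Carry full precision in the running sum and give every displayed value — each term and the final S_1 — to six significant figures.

S_1 ≈ 0.000513439

Integral: ∫_9^23 1/x^4 dx = 0.000429851.
Boundary: ½(f(9) + f(23)) = ½(0.000152416 + 3.57346e-06) = 7.79946e-05.
Integral + boundary = 0.000507845.
Correction k=1: B_{2}/2! · (f^{(1)}(23) − f^{(1)}(9)) = 1/12 · (-6.21471e-07 − (-6.77404e-05)) = 5.59324e-06.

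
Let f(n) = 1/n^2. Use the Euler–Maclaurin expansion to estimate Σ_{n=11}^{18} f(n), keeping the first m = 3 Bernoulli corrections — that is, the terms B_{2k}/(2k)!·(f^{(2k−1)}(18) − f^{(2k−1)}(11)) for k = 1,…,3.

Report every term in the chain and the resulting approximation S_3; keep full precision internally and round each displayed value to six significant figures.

S_3 ≈ 0.0411254

∫_11^18 1/x^2 dx evaluates to 0.0353535.
Endpoint term: (f(11) + f(18))/2 = (0.00826446 + 0.00308642)/2 = 0.00567544.
Running total after boundary: 0.0410290.
Correction k=1: B_{2}/2! · (f^{(1)}(18) − f^{(1)}(11)) = 1/12 · (-0.000342936 − (-0.00150263)) = 9.66412e-05.
After k=1: 0.0411256.
Correction k=2: B_{4}/4! · (f^{(3)}(18) − f^{(3)}(11)) = −1/720 · (-1.27013e-05 − (-0.000149021)) = -1.89333e-07.
After k=2: 0.0411254.
Correction k=3: B_{6}/6! · (f^{(5)}(18) − f^{(5)}(11)) = 1/30240 · (-1.17605e-06 − (-3.69474e-05)) = 1.18291e-09.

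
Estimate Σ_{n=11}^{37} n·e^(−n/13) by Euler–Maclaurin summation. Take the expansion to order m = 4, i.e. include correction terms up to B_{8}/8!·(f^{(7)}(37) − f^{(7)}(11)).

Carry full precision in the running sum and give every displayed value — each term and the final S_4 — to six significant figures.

∫_11^37 x·e^(−x/13) dx evaluates to 96.1236.
Endpoint term: (f(11) + f(37))/2 = (4.71968 + 2.14849)/2 = 3.43408.
So far: 99.5577.
k=1: B_{2}/(2)! × [f^{(1)}(37) − f^{(1)}(11)] = 1/12 × (-0.107201 − 0.0660095) = -0.0144342.
Partial sum through k=1: 99.5433.
k=2: B_{4}/(4)! × [f^{(3)}(37) − f^{(3)}(11)] = −1/720 × (5.28605e-05 − 0.00546825) = 7.52137e-06.
Partial sum through k=2: 99.5433.
k=3: B_{6}/(6)! × [f^{(5)}(37) − f^{(5)}(11)] = 1/30240 × (4.37897e-06 − 6.24018e-05) = -1.91874e-09.
Partial sum through k=3: 99.5433.
k=4: B_{8}/(8)! × [f^{(7)}(37) − f^{(7)}(11)] = −1/1209600 × (4.99714e-08 − 5.47024e-07) = 4.10923e-13.

S_4 ≈ 99.5433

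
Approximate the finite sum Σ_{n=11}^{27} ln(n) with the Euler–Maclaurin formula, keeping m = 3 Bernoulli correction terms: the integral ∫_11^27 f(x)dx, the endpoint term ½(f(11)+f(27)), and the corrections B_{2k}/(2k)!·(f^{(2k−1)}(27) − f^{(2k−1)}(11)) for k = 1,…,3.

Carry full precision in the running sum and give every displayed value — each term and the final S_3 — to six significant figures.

Integral: ∫_11^27 ln(x) dx = 46.6107.
Boundary: ½(f(11) + f(27)) = ½(2.39790 + 3.29584) = 2.84687.
Running total after boundary: 49.4576.
k=1: B_{2}/(2)! × [f^{(1)}(27) − f^{(1)}(11)] = 1/12 × (0.0370370 − 0.0909091) = -0.00448934.
Running total after k=1: 49.4531.
k=2: B_{4}/(4)! × [f^{(3)}(27) − f^{(3)}(11)] = −1/720 × (0.000101611 − 0.00150263) = 1.94586e-06.
Running total after k=2: 49.4531.
k=3: B_{6}/(6)! × [f^{(5)}(27) − f^{(5)}(11)] = 1/30240 × (1.67260e-06 − 0.000149021) = -4.87264e-09.

S_3 ≈ 49.4531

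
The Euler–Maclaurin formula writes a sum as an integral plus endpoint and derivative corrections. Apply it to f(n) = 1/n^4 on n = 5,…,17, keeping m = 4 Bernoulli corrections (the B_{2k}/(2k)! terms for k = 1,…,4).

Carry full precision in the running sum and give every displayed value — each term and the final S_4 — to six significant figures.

S_4 ≈ 0.00350921

The integral term ∫_5^17 1/x^4 dx = 0.00259882.
Endpoint term: (f(5) + f(17))/2 = (0.00160000 + 1.19730e-05)/2 = 0.000805987.
Integral + boundary = 0.00340481.
Order-1 term: 1/12 · (-2.81719e-06 − (-0.00128000)) = 0.000106432.
After k=1: 0.00351124.
Order-2 term: −1/720 · (-2.92441e-07 − (-0.00153600)) = -2.13293e-06.
After k=2: 0.00350910.
Order-3 term: 1/30240 · (-5.66668e-08 − (-0.00344064)) = 1.13776e-07.
After k=3: 0.00350922.
Order-4 term: −1/1209600 · (-1.76471e-08 − (-0.0123863)) = -1.02400e-08.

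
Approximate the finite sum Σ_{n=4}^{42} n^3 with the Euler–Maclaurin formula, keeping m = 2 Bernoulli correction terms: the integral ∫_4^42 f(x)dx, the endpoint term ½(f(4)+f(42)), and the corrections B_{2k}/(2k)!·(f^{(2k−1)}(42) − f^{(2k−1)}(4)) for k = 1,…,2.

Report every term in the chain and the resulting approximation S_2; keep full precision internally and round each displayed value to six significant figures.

S_2 ≈ 815373

∫_4^42 x^3 dx evaluates to 777860.
Boundary: ½(f(4) + f(42)) = ½(64.0000 + 74088.0) = 37076.0.
Running total after boundary: 814936.
Order-1 term: 1/12 · (5292.00 − 48.0000) = 437.000.
Running total after k=1: 815373.
Order-2 term: −1/720 · (6.00000 − 6.00000) = 0.00000.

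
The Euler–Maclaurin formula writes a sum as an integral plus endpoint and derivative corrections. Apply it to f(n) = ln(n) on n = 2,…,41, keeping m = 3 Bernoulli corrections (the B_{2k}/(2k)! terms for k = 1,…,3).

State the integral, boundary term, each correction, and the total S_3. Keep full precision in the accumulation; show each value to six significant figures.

The integral term ∫_2^41 ln(x) dx = 111.870.
Boundary: ½(f(2) + f(41)) = ½(0.693147 + 3.71357) = 2.20336.
Integral + boundary = 114.074.
Order-1 term: 1/12 · (0.0243902 − 0.500000) = -0.0396341.
Partial sum through k=1: 114.034.
Order-2 term: −1/720 · (2.90187e-05 − 0.250000) = 0.000347182.
Partial sum through k=2: 114.034.
Order-3 term: 1/30240 · (2.07153e-07 − 0.750000) = -2.48016e-05.

S_3 ≈ 114.034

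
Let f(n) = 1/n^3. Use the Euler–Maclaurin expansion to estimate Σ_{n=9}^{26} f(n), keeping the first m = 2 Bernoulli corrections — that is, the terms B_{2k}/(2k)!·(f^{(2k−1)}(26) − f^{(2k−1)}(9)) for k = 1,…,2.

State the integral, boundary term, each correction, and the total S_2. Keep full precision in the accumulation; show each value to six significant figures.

S_2 ≈ 0.00618491

Integral: ∫_9^26 1/x^3 dx = 0.00543319.
Endpoint term: (f(9) + f(26))/2 = (0.00137174 + 5.68958e-05)/2 = 0.000714319.
So far: 0.00614751.
k=1: B_{2}/(2)! × [f^{(1)}(26) − f^{(1)}(9)] = 1/12 × (-6.56490e-06 − (-0.000457247)) = 3.75569e-05.
Running total after k=1: 0.00618507.
k=2: B_{4}/(4)! × [f^{(3)}(26) − f^{(3)}(9)] = −1/720 × (-1.94228e-07 − (-0.000112901)) = -1.56537e-07.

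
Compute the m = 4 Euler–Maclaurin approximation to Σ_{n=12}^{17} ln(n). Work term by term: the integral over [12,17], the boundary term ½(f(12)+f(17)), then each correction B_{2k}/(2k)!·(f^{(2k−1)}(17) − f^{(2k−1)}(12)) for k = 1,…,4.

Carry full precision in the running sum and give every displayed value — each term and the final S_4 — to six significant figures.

S_4 ≈ 16.0028

The integral term ∫_12^17 ln(x) dx = 13.3457.
Endpoint term: (f(12) + f(17))/2 = (2.48491 + 2.83321)/2 = 2.65906.
Running total after boundary: 16.0048.
Order-1 term: 1/12 · (0.0588235 − 0.0833333) = -0.00204248.
Running total after k=1: 16.0028.
Order-2 term: −1/720 · (0.000407083 − 0.00115741) = 1.04212e-06.
Running total after k=2: 16.0028.
Order-3 term: 1/30240 · (1.69031e-05 − 9.64506e-05) = -2.63054e-09.
Running total after k=3: 16.0028.
Order-4 term: −1/1209600 · (1.75465e-06 − 2.00939e-05) = 1.51614e-11.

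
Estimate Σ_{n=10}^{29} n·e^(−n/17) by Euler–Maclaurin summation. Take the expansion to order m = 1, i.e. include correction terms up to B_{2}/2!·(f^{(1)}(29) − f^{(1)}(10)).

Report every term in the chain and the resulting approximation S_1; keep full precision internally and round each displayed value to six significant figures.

S_1 ≈ 118.245

Integral: ∫_10^29 x·e^(−x/17) dx = 112.865.
Boundary: ½(f(10) + f(29)) = ½(5.55306 + 5.26675) = 5.40991.
Running total after boundary: 118.275.
Correction k=1: B_{2}/2! · (f^{(1)}(29) − f^{(1)}(10)) = 1/12 · (-0.128197 − 0.228656) = -0.0297377.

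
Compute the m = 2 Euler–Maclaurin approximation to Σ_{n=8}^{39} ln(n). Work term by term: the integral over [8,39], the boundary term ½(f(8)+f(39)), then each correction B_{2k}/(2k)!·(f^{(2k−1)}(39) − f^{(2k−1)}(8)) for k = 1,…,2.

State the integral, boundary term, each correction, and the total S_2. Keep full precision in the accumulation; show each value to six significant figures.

The integral term ∫_8^39 ln(x) dx = 95.2434.
½[f(8) + f(39)] = ½[2.07944 + 3.66356] = 2.87150.
Integral + boundary = 98.1149.
Order-1 term: 1/12 · (0.0256410 − 0.125000) = -0.00827991.
Running total after k=1: 98.1066.
Order-2 term: −1/720 · (3.37160e-05 − 0.00390625) = 5.37852e-06.

S_2 ≈ 98.1066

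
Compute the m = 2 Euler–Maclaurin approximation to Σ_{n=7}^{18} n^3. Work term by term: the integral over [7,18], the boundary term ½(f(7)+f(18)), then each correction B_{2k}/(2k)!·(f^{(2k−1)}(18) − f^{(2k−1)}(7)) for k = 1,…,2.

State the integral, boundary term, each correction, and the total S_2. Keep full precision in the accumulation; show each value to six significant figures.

∫_7^18 x^3 dx evaluates to 25643.8.
Endpoint term: (f(7) + f(18))/2 = (343.000 + 5832.00)/2 = 3087.50.
Integral + boundary = 28731.2.
k=1: B_{2}/(2)! × [f^{(1)}(18) − f^{(1)}(7)] = 1/12 × (972.000 − 147.000) = 68.7500.
Running total after k=1: 28800.0.
k=2: B_{4}/(4)! × [f^{(3)}(18) − f^{(3)}(7)] = −1/720 × (6.00000 − 6.00000) = 0.00000.

S_2 ≈ 28800.0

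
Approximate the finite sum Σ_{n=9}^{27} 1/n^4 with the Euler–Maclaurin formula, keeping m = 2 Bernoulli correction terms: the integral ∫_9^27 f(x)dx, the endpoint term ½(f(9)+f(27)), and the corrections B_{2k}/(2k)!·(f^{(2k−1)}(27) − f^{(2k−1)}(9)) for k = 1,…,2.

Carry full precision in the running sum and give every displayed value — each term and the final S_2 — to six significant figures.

∫_9^27 1/x^4 dx evaluates to 0.000440312.
Endpoint term: (f(9) + f(27))/2 = (0.000152416 + 1.88168e-06)/2 = 7.71487e-05.
Integral + boundary = 0.000517461.
k=1: B_{2}/(2)! × [f^{(1)}(27) − f^{(1)}(9)] = 1/12 × (-2.78767e-07 − (-6.77404e-05)) = 5.62180e-06.
Partial sum through k=1: 0.000523083.
k=2: B_{4}/(4)! × [f^{(3)}(27) − f^{(3)}(9)] = −1/720 × (-1.14719e-08 − (-2.50890e-05)) = -3.48299e-08.

S_2 ≈ 0.000523048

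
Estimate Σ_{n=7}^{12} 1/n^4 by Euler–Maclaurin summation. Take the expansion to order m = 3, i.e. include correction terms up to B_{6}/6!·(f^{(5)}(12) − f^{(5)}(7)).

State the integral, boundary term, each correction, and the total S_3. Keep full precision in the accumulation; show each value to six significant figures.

∫_7^12 1/x^4 dx evaluates to 0.000778916.
Endpoint term: (f(7) + f(12))/2 = (0.000416493 + 4.82253e-05)/2 = 0.000232359.
Integral + boundary = 0.00101128.
Correction k=1: B_{2}/2! · (f^{(1)}(12) − f^{(1)}(7)) = 1/12 · (-1.60751e-05 − (-0.000237996)) = 1.84934e-05.
Running total after k=1: 0.00102977.
Correction k=2: B_{4}/4! · (f^{(3)}(12) − f^{(3)}(7)) = −1/720 · (-3.34898e-06 − (-0.000145712)) = -1.97726e-07.
Running total after k=2: 0.00102957.
Correction k=3: B_{6}/6! · (f^{(5)}(12) − f^{(5)}(7)) = 1/30240 · (-1.30238e-06 − (-0.000166528)) = 5.46381e-09.

S_3 ≈ 0.00102958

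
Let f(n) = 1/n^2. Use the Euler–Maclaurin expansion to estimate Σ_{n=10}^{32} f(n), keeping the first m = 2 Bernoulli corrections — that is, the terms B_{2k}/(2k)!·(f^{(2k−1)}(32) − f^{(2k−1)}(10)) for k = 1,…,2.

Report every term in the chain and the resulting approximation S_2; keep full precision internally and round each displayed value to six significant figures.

∫_10^32 1/x^2 dx evaluates to 0.0687500.
Endpoint term: (f(10) + f(32))/2 = (0.0100000 + 0.000976562)/2 = 0.00548828.
So far: 0.0742383.
Order-1 term: 1/12 · (-6.10352e-05 − (-0.00200000)) = 0.000161580.
Running total after k=1: 0.0743999.
Order-2 term: −1/720 · (-7.15256e-07 − (-0.000240000)) = -3.32340e-07.

S_2 ≈ 0.0743995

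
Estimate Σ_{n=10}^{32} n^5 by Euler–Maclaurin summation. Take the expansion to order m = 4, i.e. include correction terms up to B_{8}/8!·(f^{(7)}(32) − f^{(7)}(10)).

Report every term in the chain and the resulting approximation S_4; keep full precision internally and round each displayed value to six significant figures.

S_4 ≈ 1.96050e+08

∫_10^32 x^5 dx evaluates to 1.78790e+08.
½[f(10) + f(32)] = ½[100000 + 3.35544e+07] = 1.68272e+07.
Running total after boundary: 1.95618e+08.
Order-1 term: 1/12 · (5.24288e+06 − 50000.0) = 432740.
Partial sum through k=1: 1.96050e+08.
Order-2 term: −1/720 · (61440.0 − 6000.00) = -77.0000.
Partial sum through k=2: 1.96050e+08.
Order-3 term: 1/30240 · (120.000 − 120.000) = 0.00000.
Partial sum through k=3: 1.96050e+08.
Order-4 term: −1/1209600 · (0.00000 − 0.00000) = 0.00000.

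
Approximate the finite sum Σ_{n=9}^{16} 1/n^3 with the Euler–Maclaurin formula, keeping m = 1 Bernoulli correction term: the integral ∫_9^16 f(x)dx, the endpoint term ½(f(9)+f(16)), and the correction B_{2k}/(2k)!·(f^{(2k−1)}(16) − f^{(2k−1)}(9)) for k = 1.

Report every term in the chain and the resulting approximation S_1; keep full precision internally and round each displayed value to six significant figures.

∫_9^16 1/x^3 dx evaluates to 0.00421971.
Boundary: ½(f(9) + f(16)) = ½(0.00137174 + 0.000244141) = 0.000807941.
Integral + boundary = 0.00502766.
Order-1 term: 1/12 · (-4.57764e-05 − (-0.000457247)) = 3.42893e-05.

S_1 ≈ 0.00506195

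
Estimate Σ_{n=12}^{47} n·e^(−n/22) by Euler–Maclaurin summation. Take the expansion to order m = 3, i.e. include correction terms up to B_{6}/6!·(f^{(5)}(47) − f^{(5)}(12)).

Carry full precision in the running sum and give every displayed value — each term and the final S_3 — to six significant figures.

S_3 ≈ 260.493

Integral: ∫_12^47 x·e^(−x/22) dx = 254.274.
Endpoint term: (f(12) + f(47))/2 = (6.95494 + 5.54992)/2 = 6.25243.
So far: 260.526.
Order-1 term: 1/12 · (-0.134186 − 0.263445) = -0.0331359.
Running total after k=1: 260.493.
Order-2 term: −1/720 · (0.000210705 − 0.00293926) = 3.78966e-06.
Running total after k=2: 260.493.
Order-3 term: 1/30240 · (1.44350e-06 − 1.10211e-05) = -3.16719e-10.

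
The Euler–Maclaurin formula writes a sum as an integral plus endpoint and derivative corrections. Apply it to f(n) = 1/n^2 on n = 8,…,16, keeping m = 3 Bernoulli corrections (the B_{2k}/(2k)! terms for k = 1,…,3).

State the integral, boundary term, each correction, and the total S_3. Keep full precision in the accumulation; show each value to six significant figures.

The integral term ∫_8^16 1/x^2 dx = 0.0625000.
Endpoint term: (f(8) + f(16))/2 = (0.0156250 + 0.00390625)/2 = 0.00976562.
Running total after boundary: 0.0722656.
Correction k=1: B_{2}/2! · (f^{(1)}(16) − f^{(1)}(8)) = 1/12 · (-0.000488281 − (-0.00390625)) = 0.000284831.
Running total after k=1: 0.0725505.
Correction k=2: B_{4}/4! · (f^{(3)}(16) − f^{(3)}(8)) = −1/720 · (-2.28882e-05 − (-0.000732422)) = -9.85463e-07.
Running total after k=2: 0.0725495.
Correction k=3: B_{6}/6! · (f^{(5)}(16) − f^{(5)}(8)) = 1/30240 · (-2.68221e-06 − (-0.000343323)) = 1.12646e-08.

S_3 ≈ 0.0725495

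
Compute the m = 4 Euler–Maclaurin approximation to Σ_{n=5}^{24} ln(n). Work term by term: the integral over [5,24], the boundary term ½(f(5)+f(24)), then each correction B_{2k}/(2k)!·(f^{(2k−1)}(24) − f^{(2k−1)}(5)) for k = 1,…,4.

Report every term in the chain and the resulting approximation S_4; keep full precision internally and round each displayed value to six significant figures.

The integral term ∫_5^24 ln(x) dx = 49.2261.
Boundary: ½(f(5) + f(24)) = ½(1.60944 + 3.17805) = 2.39375.
Integral + boundary = 51.6198.
k=1: B_{2}/(2)! × [f^{(1)}(24) − f^{(1)}(5)] = 1/12 × (0.0416667 − 0.200000) = -0.0131944.
Running total after k=1: 51.6067.
k=2: B_{4}/(4)! × [f^{(3)}(24) − f^{(3)}(5)] = −1/720 × (0.000144676 − 0.0160000) = 2.20213e-05.
Running total after k=2: 51.6067.
k=3: B_{6}/(6)! × [f^{(5)}(24) − f^{(5)}(5)] = 1/30240 × (3.01408e-06 − 0.00768000) = -2.53869e-07.
Running total after k=3: 51.6067.
k=4: B_{8}/(8)! × [f^{(7)}(24) − f^{(7)}(5)] = −1/1209600 × (1.56983e-07 − 0.00921600) = 7.61892e-09.

S_4 ≈ 51.6067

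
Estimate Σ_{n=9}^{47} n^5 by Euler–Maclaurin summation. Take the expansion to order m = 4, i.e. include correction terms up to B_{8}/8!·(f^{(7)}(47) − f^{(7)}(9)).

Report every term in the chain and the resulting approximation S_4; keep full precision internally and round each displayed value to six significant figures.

S_4 ≈ 1.91318e+09

Integral: ∫_9^47 x^5 dx = 1.79645e+09.
Boundary: ½(f(9) + f(47)) = ½(59049.0 + 2.29345e+08) = 1.14702e+08.
Integral + boundary = 1.91115e+09.
Correction k=1: B_{2}/2! · (f^{(1)}(47) − f^{(1)}(9)) = 1/12 · (2.43984e+07 − 32805.0) = 2.03047e+06.
Running total after k=1: 1.91318e+09.
Correction k=2: B_{4}/4! · (f^{(3)}(47) − f^{(3)}(9)) = −1/720 · (132540 − 4860.00) = -177.333.
Running total after k=2: 1.91318e+09.
Correction k=3: B_{6}/6! · (f^{(5)}(47) − f^{(5)}(9)) = 1/30240 · (120.000 − 120.000) = 0.00000.
Running total after k=3: 1.91318e+09.
Correction k=4: B_{8}/8! · (f^{(7)}(47) − f^{(7)}(9)) = −1/1209600 · (0.00000 − 0.00000) = 0.00000.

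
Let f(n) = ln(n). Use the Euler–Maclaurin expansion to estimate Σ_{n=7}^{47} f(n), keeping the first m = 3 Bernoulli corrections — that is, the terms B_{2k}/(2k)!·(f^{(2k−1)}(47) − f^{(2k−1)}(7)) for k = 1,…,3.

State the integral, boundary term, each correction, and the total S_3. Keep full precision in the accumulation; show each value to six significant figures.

S_3 ≈ 130.223

The integral term ∫_7^47 ln(x) dx = 127.336.
Endpoint term: (f(7) + f(47))/2 = (1.94591 + 3.85015)/2 = 2.89803.
So far: 130.234.
k=1: B_{2}/(2)! × [f^{(1)}(47) − f^{(1)}(7)] = 1/12 × (0.0212766 − 0.142857) = -0.0101317.
Running total after k=1: 130.223.
k=2: B_{4}/(4)! × [f^{(3)}(47) − f^{(3)}(7)] = −1/720 × (1.92636e-05 − 0.00583090) = 8.07172e-06.
Running total after k=2: 130.223.
k=3: B_{6}/(6)! × [f^{(5)}(47) − f^{(5)}(7)] = 1/30240 × (1.04646e-07 − 0.00142798) = -4.72180e-08.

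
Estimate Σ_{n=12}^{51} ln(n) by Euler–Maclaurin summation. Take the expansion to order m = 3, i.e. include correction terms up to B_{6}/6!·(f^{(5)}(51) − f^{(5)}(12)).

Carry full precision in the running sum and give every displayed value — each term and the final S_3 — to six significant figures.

S_3 ≈ 134.907

The integral term ∫_12^51 ln(x) dx = 131.704.
½[f(12) + f(51)] = ½[2.48491 + 3.93183] = 3.20837.
Integral + boundary = 134.913.
k=1: B_{2}/(2)! × [f^{(1)}(51) − f^{(1)}(12)] = 1/12 × (0.0196078 − 0.0833333) = -0.00531046.
After k=1: 134.907.
k=2: B_{4}/(4)! × [f^{(3)}(51) − f^{(3)}(12)] = −1/720 × (1.50772e-05 − 0.00115741) = 1.58657e-06.
After k=2: 134.907.
k=3: B_{6}/(6)! × [f^{(5)}(51) − f^{(5)}(12)] = 1/30240 × (6.95601e-08 − 9.64506e-05) = -3.18720e-09.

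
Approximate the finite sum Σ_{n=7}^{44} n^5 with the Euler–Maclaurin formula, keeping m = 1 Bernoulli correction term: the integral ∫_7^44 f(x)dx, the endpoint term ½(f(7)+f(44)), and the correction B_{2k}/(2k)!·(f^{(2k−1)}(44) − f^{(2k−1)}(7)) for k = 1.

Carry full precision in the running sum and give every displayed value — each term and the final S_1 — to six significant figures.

Integral: ∫_7^44 x^5 dx = 1.20937e+09.
Boundary: ½(f(7) + f(44)) = ½(16807.0 + 1.64916e+08) = 8.24665e+07.
So far: 1.29183e+09.
Order-1 term: 1/12 · (1.87405e+07 − 12005.0) = 1.56071e+06.

S_1 ≈ 1.29339e+09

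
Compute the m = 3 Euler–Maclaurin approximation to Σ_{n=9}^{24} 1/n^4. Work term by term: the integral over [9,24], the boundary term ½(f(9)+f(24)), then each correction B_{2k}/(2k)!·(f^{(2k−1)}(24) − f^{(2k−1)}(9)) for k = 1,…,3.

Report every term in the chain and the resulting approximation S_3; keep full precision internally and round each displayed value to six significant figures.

S_3 ≈ 0.000516419

∫_9^24 1/x^4 dx evaluates to 0.000433135.
½[f(9) + f(24)] = ½[0.000152416 + 3.01408e-06] = 7.77149e-05.
So far: 0.000510850.
Order-1 term: 1/12 · (-5.02347e-07 − (-6.77404e-05)) = 5.60317e-06.
Partial sum through k=1: 0.000516453.
Order-2 term: −1/720 · (-2.61639e-08 − (-2.50890e-05)) = -3.48095e-08.
Partial sum through k=2: 0.000516418.
Order-3 term: 1/30240 · (-2.54371e-09 − (-1.73455e-05)) = 5.73510e-10.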